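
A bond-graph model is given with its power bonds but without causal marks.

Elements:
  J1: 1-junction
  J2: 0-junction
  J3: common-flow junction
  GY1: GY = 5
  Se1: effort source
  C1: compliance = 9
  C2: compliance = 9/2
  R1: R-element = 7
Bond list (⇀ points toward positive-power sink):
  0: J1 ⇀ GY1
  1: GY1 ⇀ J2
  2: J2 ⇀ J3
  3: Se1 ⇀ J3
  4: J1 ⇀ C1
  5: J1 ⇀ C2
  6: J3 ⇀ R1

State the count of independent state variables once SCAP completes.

b3 stroke→J3  (Se1: effort source, stroke at far end)
b4 stroke→J1  (prefer integral on C1)
b5 stroke→J1  (C2: C, integral causality)
b0 stroke→GY1  (only one flow-in slot at J1)
b1 stroke→GY1  (GY GY1: same side as bond 0)
b2 stroke→J2  (J2 needs exactly one e-in)
b6 stroke→J3  (1-jn J3 has f-setter on 2)

2  (C1, C2 all integral)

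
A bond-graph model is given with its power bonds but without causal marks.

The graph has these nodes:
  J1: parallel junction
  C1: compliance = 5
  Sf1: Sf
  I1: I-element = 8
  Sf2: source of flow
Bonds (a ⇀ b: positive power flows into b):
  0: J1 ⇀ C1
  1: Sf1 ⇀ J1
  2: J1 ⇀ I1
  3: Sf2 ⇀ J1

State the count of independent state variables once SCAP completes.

β1 stroke→Sf1  (Sf1 fixes flow; stroke at Sf1)
β3 stroke→Sf2  (source Sf2 imposes f)
β0 stroke→J1  (C1 outputs effort q/C1)
β2 stroke→I1  (J1 effort already set via bond 0)

2  (C1, I1 all integral)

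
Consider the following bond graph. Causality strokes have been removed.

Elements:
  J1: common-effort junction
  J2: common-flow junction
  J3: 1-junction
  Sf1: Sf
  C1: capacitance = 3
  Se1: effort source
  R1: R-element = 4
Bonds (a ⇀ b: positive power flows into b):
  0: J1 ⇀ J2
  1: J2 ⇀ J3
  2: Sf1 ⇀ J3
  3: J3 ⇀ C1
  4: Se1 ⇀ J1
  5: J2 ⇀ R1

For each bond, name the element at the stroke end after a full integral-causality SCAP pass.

bond 2 |Sf1  (Sf1 fixes flow; stroke at Sf1)
bond 4 |J1  (source Se1 imposes e)
bond 0 |J2  (J1: bond 4 brought effort, rest push out)
bond 1 |J3  (J3 flow already set via bond 2)
bond 3 |J3  (common-f at J3 fixed by 2)
bond 5 |J2  (J2 flow already set via bond 1)

b0 →J2
b1 →J3
b2 →Sf1
b3 →J3
b4 →J1
b5 →J2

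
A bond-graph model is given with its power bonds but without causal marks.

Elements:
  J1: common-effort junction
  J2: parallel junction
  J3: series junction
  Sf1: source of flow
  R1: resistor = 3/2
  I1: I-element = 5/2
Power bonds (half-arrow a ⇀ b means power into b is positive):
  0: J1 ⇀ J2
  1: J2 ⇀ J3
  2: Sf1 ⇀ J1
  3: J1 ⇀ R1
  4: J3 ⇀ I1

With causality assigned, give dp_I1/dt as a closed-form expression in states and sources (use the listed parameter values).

bond 2 stroke at Sf1  (Sf1: flow source, stroke at near end)
bond 4 stroke at I1  (I1 outputs flow p/I1)
bond 1 stroke at J3  (J3: bond 4 brought flow, rest push out)
bond 0 stroke at J2  (J2: last free bond brings effort in)
bond 3 stroke at J1  (J1 needs exactly one e-in)

dp_I1/dt = 3*F_Sf1/2 - 3*p_I1/5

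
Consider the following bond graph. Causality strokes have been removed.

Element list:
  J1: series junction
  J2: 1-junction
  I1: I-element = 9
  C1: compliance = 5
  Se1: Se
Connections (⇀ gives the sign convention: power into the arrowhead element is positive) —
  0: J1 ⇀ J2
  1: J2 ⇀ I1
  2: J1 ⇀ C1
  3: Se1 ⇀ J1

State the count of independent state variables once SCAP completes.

2  (C1, I1 all integral)

b3 stroke→J1  (Se1 fixes effort; stroke away)
b1 stroke→I1  (I1 outputs flow p/I1)
b0 stroke→J2  (J2: bond 1 brought flow, rest push out)
b2 stroke→J1  (J1 flow already set via bond 0)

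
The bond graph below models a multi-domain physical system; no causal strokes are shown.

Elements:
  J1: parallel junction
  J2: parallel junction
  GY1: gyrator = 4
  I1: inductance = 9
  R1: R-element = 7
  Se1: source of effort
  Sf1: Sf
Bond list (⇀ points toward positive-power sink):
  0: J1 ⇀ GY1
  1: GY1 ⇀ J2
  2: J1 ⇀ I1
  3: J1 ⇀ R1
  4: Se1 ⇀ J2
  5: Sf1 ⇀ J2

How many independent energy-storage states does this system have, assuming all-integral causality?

b4 →J2  (Se1 (Se) sets effort on bond)
b5 →Sf1  (source Sf1 imposes f)
b1 →GY1  (J2 effort already set via bond 4)
b0 →GY1  (GY1: gyrator matches bond 1)
b2 →I1  (I1 integral (f out))
b3 →J1  (only one effort-in slot at J1)

1  (I1 all integral)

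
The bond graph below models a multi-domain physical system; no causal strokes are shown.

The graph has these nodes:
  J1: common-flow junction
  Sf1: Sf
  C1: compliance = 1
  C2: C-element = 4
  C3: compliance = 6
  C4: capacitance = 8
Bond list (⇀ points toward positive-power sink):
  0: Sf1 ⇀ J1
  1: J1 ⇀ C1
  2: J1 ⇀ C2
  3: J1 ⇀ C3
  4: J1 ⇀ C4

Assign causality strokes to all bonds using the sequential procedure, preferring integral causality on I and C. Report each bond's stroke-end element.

bond 0 |Sf1
bond 1 |J1
bond 2 |J1
bond 3 |J1
bond 4 |J1

b0 stroke at Sf1  (Sf1 fixes flow; stroke at Sf1)
b1 stroke at J1  (common-f at J1 fixed by 0)
b2 stroke at J1  (1-jn J1 has f-setter on 0)
b3 stroke at J1  (J1 flow already set via bond 0)
b4 stroke at J1  (common-f at J1 fixed by 0)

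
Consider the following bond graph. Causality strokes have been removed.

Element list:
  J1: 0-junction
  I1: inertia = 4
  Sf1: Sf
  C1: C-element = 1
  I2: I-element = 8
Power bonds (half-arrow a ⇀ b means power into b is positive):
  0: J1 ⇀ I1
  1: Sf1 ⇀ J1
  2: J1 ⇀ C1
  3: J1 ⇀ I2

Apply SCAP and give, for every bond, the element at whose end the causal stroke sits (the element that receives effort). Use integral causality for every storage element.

b1 |Sf1  (Sf1: flow source, stroke at near end)
b0 |I1  (I1 outputs flow p/I1)
b2 |J1  (C1: C, integral causality)
b3 |I2  (common-e at J1 fixed by 2)

#0 →I1
#1 →Sf1
#2 →J1
#3 →I2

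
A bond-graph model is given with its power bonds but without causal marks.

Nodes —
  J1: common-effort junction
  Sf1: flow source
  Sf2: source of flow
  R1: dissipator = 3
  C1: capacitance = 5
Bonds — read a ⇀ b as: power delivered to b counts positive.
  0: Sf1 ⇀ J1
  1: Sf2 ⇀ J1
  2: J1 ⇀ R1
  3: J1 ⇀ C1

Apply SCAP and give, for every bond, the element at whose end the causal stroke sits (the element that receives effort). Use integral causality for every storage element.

β0 |Sf1  (Sf1 fixes flow; stroke at Sf1)
β1 |Sf2  (source Sf2 imposes f)
β3 |J1  (prefer integral on C1)
β2 |R1  (0-jn J1 has e-setter on 3)

b0 stroke→Sf1
b1 stroke→Sf2
b2 stroke→R1
b3 stroke→J1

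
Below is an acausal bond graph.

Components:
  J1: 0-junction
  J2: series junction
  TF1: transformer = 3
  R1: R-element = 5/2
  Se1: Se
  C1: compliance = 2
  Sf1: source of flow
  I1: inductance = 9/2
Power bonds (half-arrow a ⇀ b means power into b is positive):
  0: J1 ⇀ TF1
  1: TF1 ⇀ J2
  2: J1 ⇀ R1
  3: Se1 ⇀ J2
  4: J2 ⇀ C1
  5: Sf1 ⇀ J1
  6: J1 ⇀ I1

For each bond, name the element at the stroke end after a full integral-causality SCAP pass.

bond 3 →J2  (Se1: effort source, stroke at far end)
bond 5 →Sf1  (source Sf1 imposes f)
bond 4 →J2  (C1 outputs effort q/C1)
bond 1 →TF1  (closing 1-jn rule on J2)
bond 0 →J1  (TF TF1: opposite of bond 1)
bond 2 →R1  (J1: bond 0 brought effort, rest push out)
bond 6 →I1  (J1 effort already set via bond 0)

#0 →J1
#1 →TF1
#2 →R1
#3 →J2
#4 →J2
#5 →Sf1
#6 →I1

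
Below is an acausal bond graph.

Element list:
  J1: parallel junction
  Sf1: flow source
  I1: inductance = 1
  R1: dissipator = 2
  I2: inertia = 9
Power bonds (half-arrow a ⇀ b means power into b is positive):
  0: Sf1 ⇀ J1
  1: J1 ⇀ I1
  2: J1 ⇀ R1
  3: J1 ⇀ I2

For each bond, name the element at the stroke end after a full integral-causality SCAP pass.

bond 0 |Sf1
bond 1 |I1
bond 2 |J1
bond 3 |I2

#0 stroke→Sf1  (Sf1 fixes flow; stroke at Sf1)
#1 stroke→I1  (I1 outputs flow p/I1)
#3 stroke→I2  (prefer integral on I2)
#2 stroke→J1  (closing 0-jn rule on J1)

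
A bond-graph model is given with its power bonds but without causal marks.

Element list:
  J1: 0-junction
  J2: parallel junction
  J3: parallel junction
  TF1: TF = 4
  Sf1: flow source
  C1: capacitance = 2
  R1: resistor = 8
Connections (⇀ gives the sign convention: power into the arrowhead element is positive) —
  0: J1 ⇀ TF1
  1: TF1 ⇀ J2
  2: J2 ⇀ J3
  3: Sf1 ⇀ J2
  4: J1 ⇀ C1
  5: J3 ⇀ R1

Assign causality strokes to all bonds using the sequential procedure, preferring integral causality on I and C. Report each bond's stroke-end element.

#0 |TF1
#1 |J2
#2 |J3
#3 |Sf1
#4 |J1
#5 |R1

#3 |Sf1  (Sf1 fixes flow; stroke at Sf1)
#4 |J1  (prefer integral on C1)
#0 |TF1  (common-e at J1 fixed by 4)
#1 |J2  (through TF1, causality passes straight; one stroke at TF1)
#2 |J3  (J2: bond 1 brought effort, rest push out)
#5 |R1  (J3: bond 2 brought effort, rest push out)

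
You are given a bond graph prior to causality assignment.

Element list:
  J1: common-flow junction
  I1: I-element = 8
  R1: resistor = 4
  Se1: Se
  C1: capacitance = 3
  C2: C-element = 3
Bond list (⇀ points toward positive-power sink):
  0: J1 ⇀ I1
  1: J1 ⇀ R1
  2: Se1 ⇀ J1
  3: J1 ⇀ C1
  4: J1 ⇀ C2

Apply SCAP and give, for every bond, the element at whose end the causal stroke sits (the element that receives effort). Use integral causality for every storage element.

bond 2 stroke at J1  (Se1 fixes effort; stroke away)
bond 0 stroke at I1  (I1: I, integral causality)
bond 1 stroke at J1  (1-jn J1 has f-setter on 0)
bond 3 stroke at J1  (J1 flow already set via bond 0)
bond 4 stroke at J1  (J1 flow already set via bond 0)

b0 stroke at I1
b1 stroke at J1
b2 stroke at J1
b3 stroke at J1
b4 stroke at J1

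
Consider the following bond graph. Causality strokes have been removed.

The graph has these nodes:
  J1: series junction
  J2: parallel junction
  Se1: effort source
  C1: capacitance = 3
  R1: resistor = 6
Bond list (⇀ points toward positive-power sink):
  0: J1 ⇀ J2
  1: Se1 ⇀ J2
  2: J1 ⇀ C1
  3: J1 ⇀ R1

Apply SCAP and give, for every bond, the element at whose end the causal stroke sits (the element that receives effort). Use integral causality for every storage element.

β1 |J2  (Se1 (Se) sets effort on bond)
β0 |J1  (J2 effort already set via bond 1)
β2 |J1  (C1 integral (e out))
β3 |R1  (only one flow-in slot at J1)

b0 →J1
b1 →J2
b2 →J1
b3 →R1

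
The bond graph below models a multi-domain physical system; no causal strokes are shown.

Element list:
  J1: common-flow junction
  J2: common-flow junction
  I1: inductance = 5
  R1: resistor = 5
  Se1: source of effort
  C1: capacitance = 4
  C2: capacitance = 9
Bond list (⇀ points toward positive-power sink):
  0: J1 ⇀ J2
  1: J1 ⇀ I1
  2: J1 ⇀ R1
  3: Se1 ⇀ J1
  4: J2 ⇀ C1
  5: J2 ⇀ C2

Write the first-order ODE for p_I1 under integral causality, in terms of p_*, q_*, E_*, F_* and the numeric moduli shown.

β3 stroke→J1  (Se1: effort source, stroke at far end)
β1 stroke→I1  (I1 outputs flow p/I1)
β0 stroke→J1  (1-jn J1 has f-setter on 1)
β2 stroke→J1  (common-f at J1 fixed by 1)
β4 stroke→J2  (common-f at J2 fixed by 0)
β5 stroke→J2  (1-jn J2 has f-setter on 0)

dp_I1/dt = E_Se1 - p_I1 - q_C1/4 - q_C2/9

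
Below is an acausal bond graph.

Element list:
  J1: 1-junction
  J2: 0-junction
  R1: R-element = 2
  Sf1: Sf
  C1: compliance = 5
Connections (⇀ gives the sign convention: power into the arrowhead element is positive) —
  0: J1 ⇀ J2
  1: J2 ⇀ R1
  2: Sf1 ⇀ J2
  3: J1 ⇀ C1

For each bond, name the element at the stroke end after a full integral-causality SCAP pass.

β2 |Sf1  (source Sf1 imposes f)
β3 |J1  (C1 integral (e out))
β0 |J2  (J1 needs exactly one f-in)
β1 |R1  (common-e at J2 fixed by 0)

#0 stroke→J2
#1 stroke→R1
#2 stroke→Sf1
#3 stroke→J1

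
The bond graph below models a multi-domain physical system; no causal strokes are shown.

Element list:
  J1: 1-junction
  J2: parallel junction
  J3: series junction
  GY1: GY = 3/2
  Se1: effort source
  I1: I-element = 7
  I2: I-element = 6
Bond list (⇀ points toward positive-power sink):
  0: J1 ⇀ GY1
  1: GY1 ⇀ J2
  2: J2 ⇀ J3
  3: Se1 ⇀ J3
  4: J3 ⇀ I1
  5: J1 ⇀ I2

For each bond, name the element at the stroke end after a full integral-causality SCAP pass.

b3 →J3  (source Se1 imposes e)
b4 →I1  (I1: I, integral causality)
b2 →J3  (J3: bond 4 brought flow, rest push out)
b1 →J2  (closing 0-jn rule on J2)
b0 →J1  (GY1 both-in/both-out from 1)
b5 →I2  (J1: last free bond brings flow in)

bond 0 stroke→J1
bond 1 stroke→J2
bond 2 stroke→J3
bond 3 stroke→J3
bond 4 stroke→I1
bond 5 stroke→I2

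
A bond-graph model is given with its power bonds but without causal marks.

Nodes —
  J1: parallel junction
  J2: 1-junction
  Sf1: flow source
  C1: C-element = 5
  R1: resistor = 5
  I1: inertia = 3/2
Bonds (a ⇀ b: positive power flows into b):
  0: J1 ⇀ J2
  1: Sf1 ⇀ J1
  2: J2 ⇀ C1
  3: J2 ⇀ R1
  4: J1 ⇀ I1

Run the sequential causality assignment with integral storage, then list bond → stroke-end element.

#0 stroke at J1
#1 stroke at Sf1
#2 stroke at J2
#3 stroke at J2
#4 stroke at I1

#1 stroke→Sf1  (Sf1: flow source, stroke at near end)
#2 stroke→J2  (C1 integral (e out))
#4 stroke→I1  (prefer integral on I1)
#0 stroke→J1  (J1: last free bond brings effort in)
#3 stroke→J2  (J2: bond 0 brought flow, rest push out)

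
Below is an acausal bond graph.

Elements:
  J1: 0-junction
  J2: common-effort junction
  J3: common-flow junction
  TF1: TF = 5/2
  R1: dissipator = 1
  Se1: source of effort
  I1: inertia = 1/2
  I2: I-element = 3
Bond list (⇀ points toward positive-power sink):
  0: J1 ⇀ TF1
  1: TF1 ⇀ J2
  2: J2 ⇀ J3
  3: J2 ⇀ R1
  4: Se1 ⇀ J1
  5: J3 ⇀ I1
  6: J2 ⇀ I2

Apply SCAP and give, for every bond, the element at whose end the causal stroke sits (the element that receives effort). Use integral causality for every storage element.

β0 →TF1
β1 →J2
β2 →J3
β3 →R1
β4 →J1
β5 →I1
β6 →I2

bond 4 stroke→J1  (Se1 fixes effort; stroke away)
bond 0 stroke→TF1  (common-e at J1 fixed by 4)
bond 1 stroke→J2  (TF1 one-in-one-out from 0)
bond 2 stroke→J3  (J2 effort already set via bond 1)
bond 3 stroke→R1  (0-jn J2 has e-setter on 1)
bond 6 stroke→I2  (0-jn J2 has e-setter on 1)
bond 5 stroke→I1  (J3: last free bond brings flow in)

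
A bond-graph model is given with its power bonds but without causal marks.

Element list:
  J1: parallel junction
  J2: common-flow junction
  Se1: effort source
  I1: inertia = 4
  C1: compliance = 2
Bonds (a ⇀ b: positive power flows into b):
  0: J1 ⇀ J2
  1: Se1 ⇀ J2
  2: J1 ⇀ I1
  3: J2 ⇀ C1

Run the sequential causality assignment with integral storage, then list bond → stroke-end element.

β0 |J1
β1 |J2
β2 |I1
β3 |J2

bond 1 stroke at J2  (Se1: effort source, stroke at far end)
bond 2 stroke at I1  (I1 outputs flow p/I1)
bond 0 stroke at J1  (J1 needs exactly one e-in)
bond 3 stroke at J2  (J2: bond 0 brought flow, rest push out)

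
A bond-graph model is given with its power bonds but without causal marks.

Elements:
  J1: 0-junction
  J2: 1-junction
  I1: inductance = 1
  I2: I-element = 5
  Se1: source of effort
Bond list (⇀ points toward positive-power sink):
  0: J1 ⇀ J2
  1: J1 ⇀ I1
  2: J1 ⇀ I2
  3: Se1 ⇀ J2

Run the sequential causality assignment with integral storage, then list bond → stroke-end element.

#3 stroke→J2  (Se1 (Se) sets effort on bond)
#0 stroke→J1  (only one flow-in slot at J2)
#1 stroke→I1  (J1 effort already set via bond 0)
#2 stroke→I2  (common-e at J1 fixed by 0)

b0 stroke at J1
b1 stroke at I1
b2 stroke at I2
b3 stroke at J2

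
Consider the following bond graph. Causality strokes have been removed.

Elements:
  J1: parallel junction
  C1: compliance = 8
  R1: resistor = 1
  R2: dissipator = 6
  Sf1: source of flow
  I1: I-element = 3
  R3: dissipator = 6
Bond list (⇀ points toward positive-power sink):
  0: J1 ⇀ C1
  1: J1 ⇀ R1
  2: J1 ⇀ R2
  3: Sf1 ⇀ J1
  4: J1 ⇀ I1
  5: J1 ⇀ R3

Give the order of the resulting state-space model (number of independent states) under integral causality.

2  (C1, I1 all integral)

β3 |Sf1  (Sf1: flow source, stroke at near end)
β0 |J1  (C1: C, integral causality)
β1 |R1  (J1: bond 0 brought effort, rest push out)
β2 |R2  (J1: bond 0 brought effort, rest push out)
β4 |I1  (common-e at J1 fixed by 0)
β5 |R3  (common-e at J1 fixed by 0)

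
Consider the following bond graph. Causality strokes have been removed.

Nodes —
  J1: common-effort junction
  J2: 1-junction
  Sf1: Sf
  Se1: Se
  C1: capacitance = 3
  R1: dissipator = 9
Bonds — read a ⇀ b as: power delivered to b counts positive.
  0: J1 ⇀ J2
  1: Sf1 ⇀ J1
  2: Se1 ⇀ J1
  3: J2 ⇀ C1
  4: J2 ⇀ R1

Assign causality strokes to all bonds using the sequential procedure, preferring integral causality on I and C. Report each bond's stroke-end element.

bond 0 |J2
bond 1 |Sf1
bond 2 |J1
bond 3 |J2
bond 4 |R1

b1 stroke→Sf1  (Sf1: flow source, stroke at near end)
b2 stroke→J1  (Se1 (Se) sets effort on bond)
b0 stroke→J2  (J1 effort already set via bond 2)
b3 stroke→J2  (prefer integral on C1)
b4 stroke→R1  (J2 needs exactly one f-in)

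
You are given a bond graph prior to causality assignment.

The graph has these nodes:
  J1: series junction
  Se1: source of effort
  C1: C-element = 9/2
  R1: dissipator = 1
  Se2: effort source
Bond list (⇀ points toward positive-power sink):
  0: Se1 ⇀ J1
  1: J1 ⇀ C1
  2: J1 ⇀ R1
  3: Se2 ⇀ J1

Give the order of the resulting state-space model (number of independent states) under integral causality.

1  (C1 all integral)

β0 |J1  (Se1 fixes effort; stroke away)
β3 |J1  (source Se2 imposes e)
β1 |J1  (prefer integral on C1)
β2 |R1  (J1: last free bond brings flow in)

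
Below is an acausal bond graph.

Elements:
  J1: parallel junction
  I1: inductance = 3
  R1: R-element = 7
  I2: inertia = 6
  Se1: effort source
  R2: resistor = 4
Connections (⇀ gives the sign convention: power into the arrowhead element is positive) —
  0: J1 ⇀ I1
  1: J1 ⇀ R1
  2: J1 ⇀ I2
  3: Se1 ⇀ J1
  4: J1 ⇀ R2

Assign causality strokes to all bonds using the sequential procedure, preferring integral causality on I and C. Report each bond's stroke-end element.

bond 3 stroke→J1  (source Se1 imposes e)
bond 0 stroke→I1  (J1 effort already set via bond 3)
bond 1 stroke→R1  (common-e at J1 fixed by 3)
bond 2 stroke→I2  (0-jn J1 has e-setter on 3)
bond 4 stroke→R2  (common-e at J1 fixed by 3)

#0 |I1
#1 |R1
#2 |I2
#3 |J1
#4 |R2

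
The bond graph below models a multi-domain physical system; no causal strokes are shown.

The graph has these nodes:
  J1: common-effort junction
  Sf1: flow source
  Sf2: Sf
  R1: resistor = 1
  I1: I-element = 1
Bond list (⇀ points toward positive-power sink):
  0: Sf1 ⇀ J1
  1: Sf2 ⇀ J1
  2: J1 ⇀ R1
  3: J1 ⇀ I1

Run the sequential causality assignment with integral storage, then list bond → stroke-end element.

β0 stroke→Sf1
β1 stroke→Sf2
β2 stroke→J1
β3 stroke→I1

#0 stroke→Sf1  (Sf1: flow source, stroke at near end)
#1 stroke→Sf2  (Sf2 fixes flow; stroke at Sf2)
#3 stroke→I1  (prefer integral on I1)
#2 stroke→J1  (closing 0-jn rule on J1)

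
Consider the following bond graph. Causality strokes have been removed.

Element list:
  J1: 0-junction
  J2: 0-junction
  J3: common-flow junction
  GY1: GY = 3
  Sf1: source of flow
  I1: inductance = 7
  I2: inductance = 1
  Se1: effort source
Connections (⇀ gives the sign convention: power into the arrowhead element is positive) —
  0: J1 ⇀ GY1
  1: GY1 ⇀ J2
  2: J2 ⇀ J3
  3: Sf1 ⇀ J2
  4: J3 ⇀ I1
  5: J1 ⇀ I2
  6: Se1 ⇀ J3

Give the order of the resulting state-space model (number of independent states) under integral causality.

bond 3 |Sf1  (source Sf1 imposes f)
bond 6 |J3  (Se1 fixes effort; stroke away)
bond 4 |I1  (prefer integral on I1)
bond 2 |J3  (J3 flow already set via bond 4)
bond 1 |J2  (J2 needs exactly one e-in)
bond 0 |J1  (through GY1, causality inverts; strokes same side of GY1)
bond 5 |I2  (J1: bond 0 brought effort, rest push out)

2  (I1, I2 all integral)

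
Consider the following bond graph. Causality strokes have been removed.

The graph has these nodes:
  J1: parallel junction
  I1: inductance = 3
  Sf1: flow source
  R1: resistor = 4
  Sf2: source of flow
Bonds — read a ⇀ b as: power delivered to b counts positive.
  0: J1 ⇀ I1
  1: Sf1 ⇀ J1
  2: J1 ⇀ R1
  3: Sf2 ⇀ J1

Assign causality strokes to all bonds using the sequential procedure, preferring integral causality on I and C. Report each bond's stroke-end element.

β0 |I1
β1 |Sf1
β2 |J1
β3 |Sf2

#1 stroke→Sf1  (source Sf1 imposes f)
#3 stroke→Sf2  (Sf2 (Sf) sets flow on bond)
#0 stroke→I1  (prefer integral on I1)
#2 stroke→J1  (J1 needs exactly one e-in)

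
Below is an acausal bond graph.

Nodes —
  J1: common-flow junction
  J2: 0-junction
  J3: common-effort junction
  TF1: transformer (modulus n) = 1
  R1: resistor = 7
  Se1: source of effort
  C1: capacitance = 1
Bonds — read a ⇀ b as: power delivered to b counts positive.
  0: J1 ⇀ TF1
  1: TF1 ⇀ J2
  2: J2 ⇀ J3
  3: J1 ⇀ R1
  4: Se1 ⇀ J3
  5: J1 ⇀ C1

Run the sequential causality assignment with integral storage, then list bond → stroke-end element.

β4 |J3  (Se1 fixes effort; stroke away)
β2 |J2  (J3 effort already set via bond 4)
β1 |TF1  (J2: bond 2 brought effort, rest push out)
β0 |J1  (through TF1, causality passes straight; one stroke at TF1)
β5 |J1  (C1 outputs effort q/C1)
β3 |R1  (only one flow-in slot at J1)

β0 |J1
β1 |TF1
β2 |J2
β3 |R1
β4 |J3
β5 |J1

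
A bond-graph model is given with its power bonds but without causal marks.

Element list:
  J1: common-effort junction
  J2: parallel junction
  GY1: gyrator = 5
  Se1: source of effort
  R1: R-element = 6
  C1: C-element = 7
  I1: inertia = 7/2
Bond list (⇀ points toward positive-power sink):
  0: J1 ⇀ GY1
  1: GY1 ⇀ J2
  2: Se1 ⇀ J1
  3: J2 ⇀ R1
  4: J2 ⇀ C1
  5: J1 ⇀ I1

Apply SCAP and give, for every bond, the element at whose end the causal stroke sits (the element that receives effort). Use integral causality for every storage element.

b2 stroke at J1  (Se1: effort source, stroke at far end)
b0 stroke at GY1  (J1: bond 2 brought effort, rest push out)
b5 stroke at I1  (J1 effort already set via bond 2)
b1 stroke at GY1  (GY GY1: same side as bond 0)
b4 stroke at J2  (C1: C, integral causality)
b3 stroke at R1  (J2: bond 4 brought effort, rest push out)

#0 stroke at GY1
#1 stroke at GY1
#2 stroke at J1
#3 stroke at R1
#4 stroke at J2
#5 stroke at I1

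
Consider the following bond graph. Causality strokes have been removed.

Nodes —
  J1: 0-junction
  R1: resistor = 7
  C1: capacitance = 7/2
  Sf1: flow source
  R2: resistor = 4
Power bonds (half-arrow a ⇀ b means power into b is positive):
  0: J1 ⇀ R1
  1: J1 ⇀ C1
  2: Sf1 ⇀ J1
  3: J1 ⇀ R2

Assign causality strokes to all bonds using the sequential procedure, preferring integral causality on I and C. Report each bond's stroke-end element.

β0 →R1
β1 →J1
β2 →Sf1
β3 →R2

#2 →Sf1  (Sf1 fixes flow; stroke at Sf1)
#1 →J1  (C1: C, integral causality)
#0 →R1  (common-e at J1 fixed by 1)
#3 →R2  (0-jn J1 has e-setter on 1)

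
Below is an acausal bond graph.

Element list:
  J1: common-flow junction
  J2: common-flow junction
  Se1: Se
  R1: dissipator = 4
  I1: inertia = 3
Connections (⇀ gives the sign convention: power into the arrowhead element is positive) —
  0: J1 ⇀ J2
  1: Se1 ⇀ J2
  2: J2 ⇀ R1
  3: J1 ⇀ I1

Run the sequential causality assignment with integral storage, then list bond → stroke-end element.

#1 stroke→J2  (Se1 fixes effort; stroke away)
#3 stroke→I1  (I1 integral (f out))
#0 stroke→J1  (J1 flow already set via bond 3)
#2 stroke→J2  (1-jn J2 has f-setter on 0)

b0 stroke→J1
b1 stroke→J2
b2 stroke→J2
b3 stroke→I1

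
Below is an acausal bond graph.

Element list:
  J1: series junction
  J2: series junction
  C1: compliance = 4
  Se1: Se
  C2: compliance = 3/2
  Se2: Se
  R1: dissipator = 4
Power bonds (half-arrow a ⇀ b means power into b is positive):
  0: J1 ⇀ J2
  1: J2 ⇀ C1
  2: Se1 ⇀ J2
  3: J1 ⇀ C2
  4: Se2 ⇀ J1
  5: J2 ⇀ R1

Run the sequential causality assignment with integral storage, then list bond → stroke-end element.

bond 2 stroke at J2  (Se1 (Se) sets effort on bond)
bond 4 stroke at J1  (Se2 (Se) sets effort on bond)
bond 1 stroke at J2  (prefer integral on C1)
bond 3 stroke at J1  (prefer integral on C2)
bond 0 stroke at J2  (J1 needs exactly one f-in)
bond 5 stroke at R1  (J2 needs exactly one f-in)

β0 →J2
β1 →J2
β2 →J2
β3 →J1
β4 →J1
β5 →R1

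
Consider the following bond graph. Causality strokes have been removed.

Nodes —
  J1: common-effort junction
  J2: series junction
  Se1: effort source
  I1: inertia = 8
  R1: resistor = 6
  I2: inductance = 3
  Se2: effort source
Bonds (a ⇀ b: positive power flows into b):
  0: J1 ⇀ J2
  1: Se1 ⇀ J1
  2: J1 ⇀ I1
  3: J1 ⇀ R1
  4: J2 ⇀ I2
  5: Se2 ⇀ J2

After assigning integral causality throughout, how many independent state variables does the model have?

2  (I1, I2 all integral)

#1 stroke at J1  (Se1 (Se) sets effort on bond)
#5 stroke at J2  (source Se2 imposes e)
#0 stroke at J2  (J1 effort already set via bond 1)
#2 stroke at I1  (0-jn J1 has e-setter on 1)
#3 stroke at R1  (common-e at J1 fixed by 1)
#4 stroke at I2  (only one flow-in slot at J2)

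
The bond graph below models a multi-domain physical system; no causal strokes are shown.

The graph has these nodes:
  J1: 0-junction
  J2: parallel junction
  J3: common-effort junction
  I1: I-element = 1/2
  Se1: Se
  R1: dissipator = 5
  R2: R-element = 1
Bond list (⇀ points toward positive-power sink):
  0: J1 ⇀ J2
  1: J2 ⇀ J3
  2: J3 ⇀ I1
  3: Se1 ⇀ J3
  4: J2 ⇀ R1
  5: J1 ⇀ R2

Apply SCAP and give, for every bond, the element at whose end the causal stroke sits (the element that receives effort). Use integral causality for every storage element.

β0 stroke at J1
β1 stroke at J2
β2 stroke at I1
β3 stroke at J3
β4 stroke at R1
β5 stroke at R2

#3 stroke→J3  (Se1: effort source, stroke at far end)
#1 stroke→J2  (common-e at J3 fixed by 3)
#2 stroke→I1  (J3: bond 3 brought effort, rest push out)
#0 stroke→J1  (0-jn J2 has e-setter on 1)
#4 stroke→R1  (J2 effort already set via bond 1)
#5 stroke→R2  (common-e at J1 fixed by 0)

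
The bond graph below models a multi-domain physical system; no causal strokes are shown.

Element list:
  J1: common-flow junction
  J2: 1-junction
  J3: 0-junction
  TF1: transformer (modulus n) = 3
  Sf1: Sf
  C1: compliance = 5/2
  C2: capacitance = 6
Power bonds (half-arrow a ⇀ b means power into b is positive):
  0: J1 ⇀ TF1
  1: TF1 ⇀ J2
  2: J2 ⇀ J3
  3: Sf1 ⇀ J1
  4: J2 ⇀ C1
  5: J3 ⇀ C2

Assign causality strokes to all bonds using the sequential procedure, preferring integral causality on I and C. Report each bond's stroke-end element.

b3 stroke→Sf1  (Sf1 (Sf) sets flow on bond)
b0 stroke→J1  (J1: bond 3 brought flow, rest push out)
b1 stroke→TF1  (TF TF1: opposite of bond 0)
b2 stroke→J2  (J2: bond 1 brought flow, rest push out)
b4 stroke→J2  (J2 flow already set via bond 1)
b5 stroke→J3  (J3: last free bond brings effort in)

b0 stroke at J1
b1 stroke at TF1
b2 stroke at J2
b3 stroke at Sf1
b4 stroke at J2
b5 stroke at J3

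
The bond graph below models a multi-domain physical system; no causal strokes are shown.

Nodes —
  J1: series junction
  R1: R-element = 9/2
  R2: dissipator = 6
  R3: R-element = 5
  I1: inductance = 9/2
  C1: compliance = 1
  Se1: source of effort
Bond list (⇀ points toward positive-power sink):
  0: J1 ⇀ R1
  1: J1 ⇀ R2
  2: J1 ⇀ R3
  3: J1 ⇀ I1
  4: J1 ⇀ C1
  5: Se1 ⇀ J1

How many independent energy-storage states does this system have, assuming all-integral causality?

2  (C1, I1 all integral)

β5 |J1  (Se1 fixes effort; stroke away)
β3 |I1  (I1: I, integral causality)
β0 |J1  (common-f at J1 fixed by 3)
β1 |J1  (J1: bond 3 brought flow, rest push out)
β2 |J1  (1-jn J1 has f-setter on 3)
β4 |J1  (J1 flow already set via bond 3)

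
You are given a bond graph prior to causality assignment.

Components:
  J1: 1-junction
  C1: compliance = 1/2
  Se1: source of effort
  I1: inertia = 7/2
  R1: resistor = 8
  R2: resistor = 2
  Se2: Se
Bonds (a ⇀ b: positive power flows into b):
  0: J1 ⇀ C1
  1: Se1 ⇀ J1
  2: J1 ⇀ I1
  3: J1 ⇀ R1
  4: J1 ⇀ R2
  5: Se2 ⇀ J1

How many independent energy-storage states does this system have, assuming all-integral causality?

#1 |J1  (source Se1 imposes e)
#5 |J1  (Se2 fixes effort; stroke away)
#0 |J1  (C1 outputs effort q/C1)
#2 |I1  (I1 integral (f out))
#3 |J1  (J1 flow already set via bond 2)
#4 |J1  (1-jn J1 has f-setter on 2)

2  (C1, I1 all integral)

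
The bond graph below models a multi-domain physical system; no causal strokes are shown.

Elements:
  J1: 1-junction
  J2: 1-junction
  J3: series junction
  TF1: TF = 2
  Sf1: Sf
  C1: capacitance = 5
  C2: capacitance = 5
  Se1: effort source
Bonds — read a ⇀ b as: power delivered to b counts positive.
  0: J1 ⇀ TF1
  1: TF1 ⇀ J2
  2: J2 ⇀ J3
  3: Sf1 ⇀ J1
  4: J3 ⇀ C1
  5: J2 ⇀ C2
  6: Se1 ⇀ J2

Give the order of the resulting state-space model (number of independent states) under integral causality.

#3 |Sf1  (Sf1 fixes flow; stroke at Sf1)
#6 |J2  (Se1 fixes effort; stroke away)
#0 |J1  (common-f at J1 fixed by 3)
#1 |TF1  (TF1 one-in-one-out from 0)
#2 |J2  (J2: bond 1 brought flow, rest push out)
#5 |J2  (1-jn J2 has f-setter on 1)
#4 |J3  (J3: bond 2 brought flow, rest push out)

2  (C1, C2 all integral)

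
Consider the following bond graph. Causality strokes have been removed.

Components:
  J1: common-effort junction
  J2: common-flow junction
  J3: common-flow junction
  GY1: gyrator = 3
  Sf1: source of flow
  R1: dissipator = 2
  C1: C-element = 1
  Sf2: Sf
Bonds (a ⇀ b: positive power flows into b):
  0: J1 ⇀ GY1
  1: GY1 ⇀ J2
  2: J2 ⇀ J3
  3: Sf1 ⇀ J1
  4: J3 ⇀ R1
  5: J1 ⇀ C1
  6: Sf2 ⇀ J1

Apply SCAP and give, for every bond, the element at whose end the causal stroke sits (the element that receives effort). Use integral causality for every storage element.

#3 |Sf1  (Sf1 fixes flow; stroke at Sf1)
#6 |Sf2  (source Sf2 imposes f)
#5 |J1  (prefer integral on C1)
#0 |GY1  (0-jn J1 has e-setter on 5)
#1 |GY1  (GY GY1: same side as bond 0)
#2 |J2  (J2: bond 1 brought flow, rest push out)
#4 |J3  (1-jn J3 has f-setter on 2)

bond 0 |GY1
bond 1 |GY1
bond 2 |J2
bond 3 |Sf1
bond 4 |J3
bond 5 |J1
bond 6 |Sf2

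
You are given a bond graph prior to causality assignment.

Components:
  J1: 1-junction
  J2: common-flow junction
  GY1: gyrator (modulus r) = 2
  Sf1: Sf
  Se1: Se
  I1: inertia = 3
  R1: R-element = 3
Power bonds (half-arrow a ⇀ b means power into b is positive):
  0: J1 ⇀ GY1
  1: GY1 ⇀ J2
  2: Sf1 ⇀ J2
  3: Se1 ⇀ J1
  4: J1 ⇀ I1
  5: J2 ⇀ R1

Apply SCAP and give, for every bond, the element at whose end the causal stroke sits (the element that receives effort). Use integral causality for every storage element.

bond 2 stroke→Sf1  (Sf1 (Sf) sets flow on bond)
bond 3 stroke→J1  (Se1 fixes effort; stroke away)
bond 1 stroke→J2  (common-f at J2 fixed by 2)
bond 5 stroke→J2  (common-f at J2 fixed by 2)
bond 0 stroke→J1  (GY1 both-in/both-out from 1)
bond 4 stroke→I1  (only one flow-in slot at J1)

#0 stroke→J1
#1 stroke→J2
#2 stroke→Sf1
#3 stroke→J1
#4 stroke→I1
#5 stroke→J2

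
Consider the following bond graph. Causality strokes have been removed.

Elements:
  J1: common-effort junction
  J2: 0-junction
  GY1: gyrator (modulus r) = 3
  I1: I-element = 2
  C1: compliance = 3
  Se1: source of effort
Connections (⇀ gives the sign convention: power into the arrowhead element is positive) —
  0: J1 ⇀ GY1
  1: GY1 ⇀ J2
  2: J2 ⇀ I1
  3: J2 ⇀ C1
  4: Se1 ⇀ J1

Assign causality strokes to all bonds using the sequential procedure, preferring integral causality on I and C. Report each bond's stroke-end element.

#0 stroke→GY1
#1 stroke→GY1
#2 stroke→I1
#3 stroke→J2
#4 stroke→J1

b4 stroke→J1  (Se1 (Se) sets effort on bond)
b0 stroke→GY1  (J1: bond 4 brought effort, rest push out)
b1 stroke→GY1  (through GY1, causality inverts; strokes same side of GY1)
b2 stroke→I1  (I1: I, integral causality)
b3 stroke→J2  (J2: last free bond brings effort in)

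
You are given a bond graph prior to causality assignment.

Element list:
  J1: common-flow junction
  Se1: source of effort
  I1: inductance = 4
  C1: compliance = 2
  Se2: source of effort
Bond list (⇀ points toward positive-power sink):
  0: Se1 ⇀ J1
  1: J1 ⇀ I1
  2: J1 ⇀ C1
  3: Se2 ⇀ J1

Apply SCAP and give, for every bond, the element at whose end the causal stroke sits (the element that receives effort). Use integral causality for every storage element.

#0 |J1
#1 |I1
#2 |J1
#3 |J1

bond 0 →J1  (source Se1 imposes e)
bond 3 →J1  (Se2 (Se) sets effort on bond)
bond 1 →I1  (I1 outputs flow p/I1)
bond 2 →J1  (J1: bond 1 brought flow, rest push out)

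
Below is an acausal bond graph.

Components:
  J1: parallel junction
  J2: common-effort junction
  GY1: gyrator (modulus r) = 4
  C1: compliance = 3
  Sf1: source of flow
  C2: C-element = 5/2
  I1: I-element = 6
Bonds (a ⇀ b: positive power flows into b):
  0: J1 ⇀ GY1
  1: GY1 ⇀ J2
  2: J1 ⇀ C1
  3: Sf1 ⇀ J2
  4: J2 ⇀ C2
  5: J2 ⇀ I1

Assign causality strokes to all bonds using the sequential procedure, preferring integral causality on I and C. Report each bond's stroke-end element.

bond 3 stroke at Sf1  (Sf1 fixes flow; stroke at Sf1)
bond 2 stroke at J1  (C1: C, integral causality)
bond 0 stroke at GY1  (J1: bond 2 brought effort, rest push out)
bond 1 stroke at GY1  (GY GY1: same side as bond 0)
bond 4 stroke at J2  (prefer integral on C2)
bond 5 stroke at I1  (common-e at J2 fixed by 4)

#0 →GY1
#1 →GY1
#2 →J1
#3 →Sf1
#4 →J2
#5 →I1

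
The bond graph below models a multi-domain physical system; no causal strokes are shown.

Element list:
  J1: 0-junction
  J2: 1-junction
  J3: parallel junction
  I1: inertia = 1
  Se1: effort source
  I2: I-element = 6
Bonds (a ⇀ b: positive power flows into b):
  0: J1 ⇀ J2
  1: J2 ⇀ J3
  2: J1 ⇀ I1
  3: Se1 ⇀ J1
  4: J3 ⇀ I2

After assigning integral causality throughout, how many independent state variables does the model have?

2  (I1, I2 all integral)

#3 →J1  (Se1 fixes effort; stroke away)
#0 →J2  (J1 effort already set via bond 3)
#2 →I1  (common-e at J1 fixed by 3)
#1 →J3  (J2 needs exactly one f-in)
#4 →I2  (J3 effort already set via bond 1)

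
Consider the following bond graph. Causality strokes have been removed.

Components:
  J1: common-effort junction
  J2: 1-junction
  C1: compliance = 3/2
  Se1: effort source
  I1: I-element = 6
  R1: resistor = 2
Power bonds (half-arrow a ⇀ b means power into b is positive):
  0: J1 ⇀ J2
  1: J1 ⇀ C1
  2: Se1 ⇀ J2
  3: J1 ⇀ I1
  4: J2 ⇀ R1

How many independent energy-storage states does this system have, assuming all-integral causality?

2  (C1, I1 all integral)

bond 2 stroke→J2  (Se1 fixes effort; stroke away)
bond 1 stroke→J1  (C1 integral (e out))
bond 0 stroke→J2  (0-jn J1 has e-setter on 1)
bond 3 stroke→I1  (J1 effort already set via bond 1)
bond 4 stroke→R1  (only one flow-in slot at J2)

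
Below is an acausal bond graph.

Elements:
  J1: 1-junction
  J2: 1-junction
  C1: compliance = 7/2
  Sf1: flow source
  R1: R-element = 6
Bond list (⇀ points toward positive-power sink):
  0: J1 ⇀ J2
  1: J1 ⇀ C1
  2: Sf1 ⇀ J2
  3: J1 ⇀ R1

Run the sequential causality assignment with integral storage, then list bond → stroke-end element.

#2 stroke→Sf1  (source Sf1 imposes f)
#0 stroke→J2  (J2 flow already set via bond 2)
#1 stroke→J1  (common-f at J1 fixed by 0)
#3 stroke→J1  (J1: bond 0 brought flow, rest push out)

bond 0 |J2
bond 1 |J1
bond 2 |Sf1
bond 3 |J1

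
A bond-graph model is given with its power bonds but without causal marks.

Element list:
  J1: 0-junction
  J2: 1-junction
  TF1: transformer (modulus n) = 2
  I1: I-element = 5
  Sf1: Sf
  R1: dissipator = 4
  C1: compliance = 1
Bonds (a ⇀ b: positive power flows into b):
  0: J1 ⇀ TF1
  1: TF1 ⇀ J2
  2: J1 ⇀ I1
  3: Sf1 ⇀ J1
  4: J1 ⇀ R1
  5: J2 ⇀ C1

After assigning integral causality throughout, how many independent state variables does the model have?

β3 |Sf1  (Sf1 (Sf) sets flow on bond)
β2 |I1  (I1: I, integral causality)
β5 |J2  (C1 outputs effort q/C1)
β1 |TF1  (J2 needs exactly one f-in)
β0 |J1  (TF1 one-in-one-out from 1)
β4 |R1  (J1 effort already set via bond 0)

2  (C1, I1 all integral)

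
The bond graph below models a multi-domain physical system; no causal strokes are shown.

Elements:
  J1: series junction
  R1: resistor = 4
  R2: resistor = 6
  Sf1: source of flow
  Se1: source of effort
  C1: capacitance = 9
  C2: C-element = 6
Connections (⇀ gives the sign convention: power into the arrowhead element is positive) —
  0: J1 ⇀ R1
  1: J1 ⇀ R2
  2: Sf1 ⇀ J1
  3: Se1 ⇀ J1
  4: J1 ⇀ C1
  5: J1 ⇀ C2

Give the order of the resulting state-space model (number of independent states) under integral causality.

b2 stroke→Sf1  (Sf1 fixes flow; stroke at Sf1)
b3 stroke→J1  (source Se1 imposes e)
b0 stroke→J1  (1-jn J1 has f-setter on 2)
b1 stroke→J1  (1-jn J1 has f-setter on 2)
b4 stroke→J1  (J1: bond 2 brought flow, rest push out)
b5 stroke→J1  (J1 flow already set via bond 2)

2  (C1, C2 all integral)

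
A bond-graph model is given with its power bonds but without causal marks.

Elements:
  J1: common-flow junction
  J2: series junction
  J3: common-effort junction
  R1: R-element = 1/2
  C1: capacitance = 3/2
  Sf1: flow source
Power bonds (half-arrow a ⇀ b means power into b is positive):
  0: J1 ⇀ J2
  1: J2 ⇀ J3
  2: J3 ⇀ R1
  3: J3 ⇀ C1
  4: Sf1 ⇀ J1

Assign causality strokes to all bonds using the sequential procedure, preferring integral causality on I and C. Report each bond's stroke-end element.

b4 →Sf1  (Sf1: flow source, stroke at near end)
b0 →J1  (J1 flow already set via bond 4)
b1 →J2  (J2: bond 0 brought flow, rest push out)
b3 →J3  (C1 outputs effort q/C1)
b2 →R1  (common-e at J3 fixed by 3)

b0 |J1
b1 |J2
b2 |R1
b3 |J3
b4 |Sf1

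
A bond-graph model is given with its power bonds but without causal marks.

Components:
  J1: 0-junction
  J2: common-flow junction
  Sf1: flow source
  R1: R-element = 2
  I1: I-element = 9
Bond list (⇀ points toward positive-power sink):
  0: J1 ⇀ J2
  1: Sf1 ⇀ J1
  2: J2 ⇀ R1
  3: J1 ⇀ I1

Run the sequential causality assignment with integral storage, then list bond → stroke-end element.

#1 |Sf1  (Sf1 fixes flow; stroke at Sf1)
#3 |I1  (I1: I, integral causality)
#0 |J1  (J1: last free bond brings effort in)
#2 |J2  (J2: bond 0 brought flow, rest push out)

b0 →J1
b1 →Sf1
b2 →J2
b3 →I1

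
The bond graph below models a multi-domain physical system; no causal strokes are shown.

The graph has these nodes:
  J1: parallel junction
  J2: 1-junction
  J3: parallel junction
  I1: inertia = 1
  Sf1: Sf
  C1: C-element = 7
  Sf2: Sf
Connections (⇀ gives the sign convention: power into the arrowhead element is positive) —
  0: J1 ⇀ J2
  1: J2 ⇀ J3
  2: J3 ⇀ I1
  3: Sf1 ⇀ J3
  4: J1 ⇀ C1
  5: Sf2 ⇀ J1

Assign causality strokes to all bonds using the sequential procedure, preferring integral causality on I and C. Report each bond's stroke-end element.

bond 3 stroke at Sf1  (Sf1: flow source, stroke at near end)
bond 5 stroke at Sf2  (Sf2: flow source, stroke at near end)
bond 2 stroke at I1  (I1 outputs flow p/I1)
bond 1 stroke at J3  (only one effort-in slot at J3)
bond 0 stroke at J2  (common-f at J2 fixed by 1)
bond 4 stroke at J1  (J1 needs exactly one e-in)

β0 |J2
β1 |J3
β2 |I1
β3 |Sf1
β4 |J1
β5 |Sf2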